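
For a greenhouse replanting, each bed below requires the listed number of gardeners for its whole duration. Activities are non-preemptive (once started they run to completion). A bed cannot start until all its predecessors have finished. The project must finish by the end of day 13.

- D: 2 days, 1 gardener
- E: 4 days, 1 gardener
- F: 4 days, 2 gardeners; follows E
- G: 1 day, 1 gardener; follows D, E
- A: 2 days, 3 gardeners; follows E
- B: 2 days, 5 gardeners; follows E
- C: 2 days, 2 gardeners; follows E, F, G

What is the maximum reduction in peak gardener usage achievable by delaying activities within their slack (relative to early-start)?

Early-start peak: d1:2  d2:2  d3:1  d4:1  d5:11  d6:10  d7:2  d8:2  d9:2  d10:2  d11:0  d12:0  d13:0 ⇒ 11.
Leveled (D@1, E@1, F@5, G@5, A@6, B@9, C@11): d1:2  d2:2  d3:1  d4:1  d5:3  d6:5  d7:5  d8:2  d9:5  d10:5  d11:2  d12:2  d13:0 ⇒ 5.
Reduction 11 − 5 = 6.

6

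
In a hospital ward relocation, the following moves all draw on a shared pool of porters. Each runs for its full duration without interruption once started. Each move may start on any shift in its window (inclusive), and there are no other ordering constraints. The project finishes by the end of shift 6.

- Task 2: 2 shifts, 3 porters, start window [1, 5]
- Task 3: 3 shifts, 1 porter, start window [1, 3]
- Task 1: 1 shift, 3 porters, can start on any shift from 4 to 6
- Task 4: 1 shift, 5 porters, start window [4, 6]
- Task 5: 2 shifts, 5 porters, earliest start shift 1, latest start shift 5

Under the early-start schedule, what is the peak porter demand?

9

Early-start schedule: Task 2@1, Task 3@1, Task 1@4, Task 4@4, Task 5@1.
Load per shift: shift 1: 9, shift 2: 9, shift 3: 1, shift 4: 8, shift 5: 0, shift 6: 0.
Peak is 9.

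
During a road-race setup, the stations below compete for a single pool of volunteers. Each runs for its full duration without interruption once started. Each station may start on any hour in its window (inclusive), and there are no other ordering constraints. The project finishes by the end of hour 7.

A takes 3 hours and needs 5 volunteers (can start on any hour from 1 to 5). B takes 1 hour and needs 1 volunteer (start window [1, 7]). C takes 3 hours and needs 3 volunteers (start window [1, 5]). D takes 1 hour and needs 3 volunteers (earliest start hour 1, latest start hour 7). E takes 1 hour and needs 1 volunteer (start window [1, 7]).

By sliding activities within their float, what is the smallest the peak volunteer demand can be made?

5

Early-start (A@1, B@1, C@1, D@1, E@1) gives peak 13: h1:13  h2:8  h3:8  h4:0  h5:0  h6:0  h7:0.
Shift B→4, C→4, D→7, E→4.
Schedule A@1, B@4, C@4, D@7, E@4: h1:5  h2:5  h3:5  h4:5  h5:3  h6:3  h7:3 — peak 5.
Total volunteer-hours = 29 over 7 hours ⇒ peak ≥ ⌈29/7⌉ = 5, so 5 is optimal.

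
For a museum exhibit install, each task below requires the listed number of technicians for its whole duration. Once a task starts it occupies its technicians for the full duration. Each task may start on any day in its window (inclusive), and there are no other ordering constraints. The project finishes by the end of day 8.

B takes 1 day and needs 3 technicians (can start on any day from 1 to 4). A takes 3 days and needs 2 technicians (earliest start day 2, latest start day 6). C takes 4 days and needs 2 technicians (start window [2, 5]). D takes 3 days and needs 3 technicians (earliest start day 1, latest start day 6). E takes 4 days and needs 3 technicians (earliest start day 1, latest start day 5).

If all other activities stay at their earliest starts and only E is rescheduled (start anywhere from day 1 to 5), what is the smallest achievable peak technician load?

7

E@1: d1:9  d2:10  d3:10  d4:7  d5:2  d6:0  d7:0  d8:0 → peak 10
E@2: d1:6  d2:10  d3:10  d4:7  d5:5  d6:0  d7:0  d8:0 → peak 10
E@3: d1:6  d2:7  d3:10  d4:7  d5:5  d6:3  d7:0  d8:0 → peak 10
E@4: d1:6  d2:7  d3:7  d4:7  d5:5  d6:3  d7:3  d8:0 → peak 7
E@5: d1:6  d2:7  d3:7  d4:4  d5:5  d6:3  d7:3  d8:3 → peak 7
Best is E@4, peak 7.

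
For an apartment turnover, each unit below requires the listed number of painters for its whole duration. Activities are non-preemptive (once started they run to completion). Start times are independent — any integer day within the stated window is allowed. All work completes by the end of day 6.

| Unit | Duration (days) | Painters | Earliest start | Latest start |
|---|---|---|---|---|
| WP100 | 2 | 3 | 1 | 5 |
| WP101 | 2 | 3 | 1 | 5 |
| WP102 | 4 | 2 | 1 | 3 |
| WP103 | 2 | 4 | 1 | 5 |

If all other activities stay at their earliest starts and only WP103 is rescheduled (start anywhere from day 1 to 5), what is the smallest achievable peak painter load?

8

WP103@1: d1:12  d2:12  d3:2  d4:2  d5:0  d6:0 → peak 12
WP103@2: d1:8  d2:12  d3:6  d4:2  d5:0  d6:0 → peak 12
WP103@3: d1:8  d2:8  d3:6  d4:6  d5:0  d6:0 → peak 8
WP103@4: d1:8  d2:8  d3:2  d4:6  d5:4  d6:0 → peak 8
WP103@5: d1:8  d2:8  d3:2  d4:2  d5:4  d6:4 → peak 8
Best is WP103@3, peak 8.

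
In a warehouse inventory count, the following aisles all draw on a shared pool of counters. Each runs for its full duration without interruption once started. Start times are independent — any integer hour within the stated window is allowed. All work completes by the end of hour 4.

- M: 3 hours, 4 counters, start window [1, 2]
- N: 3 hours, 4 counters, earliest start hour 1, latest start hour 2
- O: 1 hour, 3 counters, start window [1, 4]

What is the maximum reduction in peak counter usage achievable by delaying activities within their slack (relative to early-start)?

Early-start peak: h1:11  h2:8  h3:8  h4:0 ⇒ 11.
Leveled (M@1, N@1, O@4): h1:8  h2:8  h3:8  h4:3 ⇒ 8.
Reduction 11 − 8 = 3.

3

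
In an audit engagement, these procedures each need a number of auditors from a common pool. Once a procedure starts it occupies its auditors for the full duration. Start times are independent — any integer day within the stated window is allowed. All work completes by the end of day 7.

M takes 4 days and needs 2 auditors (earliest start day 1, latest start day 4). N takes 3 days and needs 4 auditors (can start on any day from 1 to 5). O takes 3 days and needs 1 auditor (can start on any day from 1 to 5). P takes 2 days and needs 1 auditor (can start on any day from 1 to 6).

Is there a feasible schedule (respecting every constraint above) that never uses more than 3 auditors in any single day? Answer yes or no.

Total auditor-days = 25; over 7 days the average is 25/7 > 3, so some day must exceed 3.

no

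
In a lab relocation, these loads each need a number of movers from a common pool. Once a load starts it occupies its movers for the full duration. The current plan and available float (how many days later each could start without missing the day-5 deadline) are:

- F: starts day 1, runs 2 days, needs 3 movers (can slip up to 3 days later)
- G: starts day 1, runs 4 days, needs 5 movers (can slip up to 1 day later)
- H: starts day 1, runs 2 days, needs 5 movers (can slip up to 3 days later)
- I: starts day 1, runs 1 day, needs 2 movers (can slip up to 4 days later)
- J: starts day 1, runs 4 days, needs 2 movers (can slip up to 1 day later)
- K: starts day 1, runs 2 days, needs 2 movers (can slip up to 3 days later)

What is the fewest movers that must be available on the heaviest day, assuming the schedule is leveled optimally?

12

Early-start (F@1, G@1, H@1, I@1, J@1, K@1) gives peak 19: d1:19  d2:17  d3:7  d4:7  d5:0.
Shift H→3, J→2.
Schedule F@1, G@1, H@3, I@1, J@2, K@1: d1:12  d2:12  d3:12  d4:12  d5:2 — peak 12.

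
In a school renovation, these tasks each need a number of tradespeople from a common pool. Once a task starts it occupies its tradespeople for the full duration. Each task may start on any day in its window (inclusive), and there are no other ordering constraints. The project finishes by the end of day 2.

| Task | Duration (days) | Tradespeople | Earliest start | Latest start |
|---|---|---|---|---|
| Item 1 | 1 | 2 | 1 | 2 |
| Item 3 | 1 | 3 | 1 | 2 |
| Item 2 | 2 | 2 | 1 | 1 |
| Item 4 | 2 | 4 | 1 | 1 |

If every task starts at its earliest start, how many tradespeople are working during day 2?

6

At early start, day 2 has: Item 2, Item 4.
Demand: 2 + 4 = 6.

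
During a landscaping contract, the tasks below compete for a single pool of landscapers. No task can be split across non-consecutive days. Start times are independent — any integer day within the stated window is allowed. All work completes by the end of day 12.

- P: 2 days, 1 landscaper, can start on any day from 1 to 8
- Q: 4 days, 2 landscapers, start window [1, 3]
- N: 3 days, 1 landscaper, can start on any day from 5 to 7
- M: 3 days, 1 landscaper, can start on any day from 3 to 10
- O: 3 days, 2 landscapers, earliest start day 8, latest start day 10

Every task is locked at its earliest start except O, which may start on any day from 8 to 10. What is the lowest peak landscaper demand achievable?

3

O@8: d1:3  d2:3  d3:3  d4:3  d5:2  d6:1  d7:1  d8:2  d9:2  d10:2  d11:0  d12:0 → peak 3
O@9: d1:3  d2:3  d3:3  d4:3  d5:2  d6:1  d7:1  d8:0  d9:2  d10:2  d11:2  d12:0 → peak 3
O@10: d1:3  d2:3  d3:3  d4:3  d5:2  d6:1  d7:1  d8:0  d9:0  d10:2  d11:2  d12:2 → peak 3
Best is O@8, peak 3.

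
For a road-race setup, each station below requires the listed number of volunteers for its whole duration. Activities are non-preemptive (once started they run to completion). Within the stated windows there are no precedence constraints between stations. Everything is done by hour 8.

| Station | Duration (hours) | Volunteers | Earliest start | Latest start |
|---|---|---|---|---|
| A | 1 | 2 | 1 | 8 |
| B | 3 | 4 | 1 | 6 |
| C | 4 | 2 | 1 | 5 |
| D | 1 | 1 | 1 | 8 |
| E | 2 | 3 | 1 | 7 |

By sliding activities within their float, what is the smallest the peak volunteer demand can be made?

Early-start (A@1, B@1, C@1, D@1, E@1) gives peak 12: h1:12  h2:9  h3:6  h4:2  h5:0  h6:0  h7:0  h8:0.
Shift B→2, C→5, E→5.
Schedule A@1, B@2, C@5, D@1, E@5: h1:3  h2:4  h3:4  h4:4  h5:5  h6:5  h7:2  h8:2 — peak 5.

5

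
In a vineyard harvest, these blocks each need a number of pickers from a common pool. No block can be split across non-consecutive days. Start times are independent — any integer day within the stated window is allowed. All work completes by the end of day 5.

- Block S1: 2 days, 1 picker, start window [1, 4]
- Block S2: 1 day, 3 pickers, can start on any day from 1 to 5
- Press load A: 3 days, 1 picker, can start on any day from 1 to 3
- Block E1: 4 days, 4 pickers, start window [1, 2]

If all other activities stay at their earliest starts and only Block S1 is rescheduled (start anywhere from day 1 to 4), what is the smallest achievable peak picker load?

8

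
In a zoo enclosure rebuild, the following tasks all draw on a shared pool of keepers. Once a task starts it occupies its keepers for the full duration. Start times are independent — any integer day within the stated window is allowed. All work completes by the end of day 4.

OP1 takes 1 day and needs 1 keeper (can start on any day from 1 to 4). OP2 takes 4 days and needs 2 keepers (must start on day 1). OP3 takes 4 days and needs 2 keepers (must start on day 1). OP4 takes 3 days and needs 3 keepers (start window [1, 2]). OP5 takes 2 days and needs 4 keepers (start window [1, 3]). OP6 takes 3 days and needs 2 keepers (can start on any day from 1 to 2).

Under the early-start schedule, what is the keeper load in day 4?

At early start, day 4 has: OP2, OP3.
Demand: 2 + 2 = 4.

4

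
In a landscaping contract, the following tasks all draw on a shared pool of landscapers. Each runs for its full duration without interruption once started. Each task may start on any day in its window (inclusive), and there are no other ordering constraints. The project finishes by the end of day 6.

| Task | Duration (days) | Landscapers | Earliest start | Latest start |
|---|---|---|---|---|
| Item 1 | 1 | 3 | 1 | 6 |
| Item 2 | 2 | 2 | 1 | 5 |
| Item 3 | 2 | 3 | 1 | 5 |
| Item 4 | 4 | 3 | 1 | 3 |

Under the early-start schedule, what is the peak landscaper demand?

11

Early-start schedule: Item 1@1, Item 2@1, Item 3@1, Item 4@1.
Load per day: day 1: 11, day 2: 8, day 3: 3, day 4: 3, day 5: 0, day 6: 0.
Peak is 11.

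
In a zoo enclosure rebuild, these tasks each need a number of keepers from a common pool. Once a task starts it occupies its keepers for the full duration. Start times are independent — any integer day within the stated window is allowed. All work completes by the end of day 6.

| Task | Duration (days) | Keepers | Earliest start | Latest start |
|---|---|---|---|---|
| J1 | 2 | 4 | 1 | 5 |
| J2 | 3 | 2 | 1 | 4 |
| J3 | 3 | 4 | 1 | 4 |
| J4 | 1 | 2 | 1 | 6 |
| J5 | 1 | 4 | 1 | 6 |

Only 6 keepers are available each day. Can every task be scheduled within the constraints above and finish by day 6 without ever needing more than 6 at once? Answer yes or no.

yes

Schedule J1@1, J2@1, J3@3, J4@4, J5@6: d1:6  d2:6  d3:6  d4:6  d5:4  d6:4 — peak 6 ≤ 6.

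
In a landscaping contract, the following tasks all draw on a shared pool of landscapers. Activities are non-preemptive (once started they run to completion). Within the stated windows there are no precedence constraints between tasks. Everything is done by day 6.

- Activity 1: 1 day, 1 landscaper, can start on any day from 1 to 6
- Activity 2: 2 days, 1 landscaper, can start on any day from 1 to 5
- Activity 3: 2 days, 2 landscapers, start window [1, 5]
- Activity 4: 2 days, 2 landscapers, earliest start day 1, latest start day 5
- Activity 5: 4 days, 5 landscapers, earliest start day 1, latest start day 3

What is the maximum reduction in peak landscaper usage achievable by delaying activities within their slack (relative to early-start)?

5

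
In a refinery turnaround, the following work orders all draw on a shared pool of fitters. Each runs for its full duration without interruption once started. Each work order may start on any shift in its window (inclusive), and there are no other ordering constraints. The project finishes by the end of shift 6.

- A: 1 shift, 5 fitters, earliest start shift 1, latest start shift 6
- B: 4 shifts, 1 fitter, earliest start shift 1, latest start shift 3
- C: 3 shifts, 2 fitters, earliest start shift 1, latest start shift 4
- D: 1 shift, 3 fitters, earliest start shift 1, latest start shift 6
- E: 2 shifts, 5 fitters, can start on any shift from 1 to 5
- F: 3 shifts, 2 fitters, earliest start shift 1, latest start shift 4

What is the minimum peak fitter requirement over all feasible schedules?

Early-start (A@1, B@1, C@1, D@1, E@1, F@1) gives peak 18: s1:18  s2:10  s3:5  s4:1  s5:0  s6:0.
Shift C→2, D→2, E→5, F→3.
Schedule A@1, B@1, C@2, D@2, E@5, F@3: s1:6  s2:6  s3:5  s4:5  s5:7  s6:5 — peak 7.

7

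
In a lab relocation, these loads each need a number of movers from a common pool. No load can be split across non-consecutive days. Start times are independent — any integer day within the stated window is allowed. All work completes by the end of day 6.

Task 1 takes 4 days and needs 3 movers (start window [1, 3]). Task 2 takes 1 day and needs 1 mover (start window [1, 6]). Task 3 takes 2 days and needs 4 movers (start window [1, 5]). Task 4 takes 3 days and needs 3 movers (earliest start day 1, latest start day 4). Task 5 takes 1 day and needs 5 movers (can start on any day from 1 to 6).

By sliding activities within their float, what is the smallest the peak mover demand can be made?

7

Early-start (Task 1@1, Task 2@1, Task 3@1, Task 4@1, Task 5@1) gives peak 16: d1:16  d2:10  d3:6  d4:3  d5:0  d6:0.
Shift Task 3→4, Task 5→6.
Schedule Task 1@1, Task 2@1, Task 3@4, Task 4@1, Task 5@6: d1:7  d2:6  d3:6  d4:7  d5:4  d6:5 — peak 7.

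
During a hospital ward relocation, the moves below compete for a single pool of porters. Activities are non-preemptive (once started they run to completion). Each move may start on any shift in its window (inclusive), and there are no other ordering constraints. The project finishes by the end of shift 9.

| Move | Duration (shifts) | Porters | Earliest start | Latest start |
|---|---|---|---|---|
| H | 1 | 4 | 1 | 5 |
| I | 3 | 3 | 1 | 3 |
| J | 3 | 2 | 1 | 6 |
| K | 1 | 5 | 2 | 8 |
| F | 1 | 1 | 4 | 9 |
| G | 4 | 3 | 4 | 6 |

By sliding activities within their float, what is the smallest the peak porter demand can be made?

Early-start (H@1, I@1, J@1, K@2, F@4, G@4) gives peak 10: s1:9  s2:10  s3:5  s4:4  s5:3  s6:3  s7:3  s8:0  s9:0.
Shift I→2, J→2, K→5, F→6, G→6.
Schedule H@1, I@2, J@2, K@5, F@6, G@6: s1:4  s2:5  s3:5  s4:5  s5:5  s6:4  s7:3  s8:3  s9:3 — peak 5.
Total porter-shifts = 37 over 9 shifts ⇒ peak ≥ ⌈37/9⌉ = 5, so 5 is optimal.

5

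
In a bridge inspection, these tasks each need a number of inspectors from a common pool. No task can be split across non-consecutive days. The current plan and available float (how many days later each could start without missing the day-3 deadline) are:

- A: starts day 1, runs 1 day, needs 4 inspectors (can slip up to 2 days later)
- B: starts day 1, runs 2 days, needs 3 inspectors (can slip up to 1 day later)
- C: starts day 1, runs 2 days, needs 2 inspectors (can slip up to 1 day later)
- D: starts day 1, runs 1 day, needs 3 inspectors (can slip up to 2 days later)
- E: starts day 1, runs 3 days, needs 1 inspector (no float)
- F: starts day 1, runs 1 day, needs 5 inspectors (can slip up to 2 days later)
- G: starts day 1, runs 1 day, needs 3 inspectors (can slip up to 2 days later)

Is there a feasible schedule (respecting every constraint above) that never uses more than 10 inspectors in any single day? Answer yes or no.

Schedule A@1, B@1, C@1, D@2, E@1, F@3, G@3: d1:10  d2:9  d3:9 — peak 10 ≤ 10.

yes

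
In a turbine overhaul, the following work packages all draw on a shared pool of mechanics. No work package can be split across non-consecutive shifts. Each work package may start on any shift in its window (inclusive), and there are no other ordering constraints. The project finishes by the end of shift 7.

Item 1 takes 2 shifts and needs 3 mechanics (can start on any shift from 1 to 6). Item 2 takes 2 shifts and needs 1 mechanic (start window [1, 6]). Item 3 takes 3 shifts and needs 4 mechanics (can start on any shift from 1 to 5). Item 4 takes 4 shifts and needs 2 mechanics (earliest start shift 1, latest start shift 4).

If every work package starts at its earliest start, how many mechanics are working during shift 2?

10

At early start, shift 2 has: Item 1, Item 2, Item 3, Item 4.
Demand: 3 + 1 + 4 + 2 = 10.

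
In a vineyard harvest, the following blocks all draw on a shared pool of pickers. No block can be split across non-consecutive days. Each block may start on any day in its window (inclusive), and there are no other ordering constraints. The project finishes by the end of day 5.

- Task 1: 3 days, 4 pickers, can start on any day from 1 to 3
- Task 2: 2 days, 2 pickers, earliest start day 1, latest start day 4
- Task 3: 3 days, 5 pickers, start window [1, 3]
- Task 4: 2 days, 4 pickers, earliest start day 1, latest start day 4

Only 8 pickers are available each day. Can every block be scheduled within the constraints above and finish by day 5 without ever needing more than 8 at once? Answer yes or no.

no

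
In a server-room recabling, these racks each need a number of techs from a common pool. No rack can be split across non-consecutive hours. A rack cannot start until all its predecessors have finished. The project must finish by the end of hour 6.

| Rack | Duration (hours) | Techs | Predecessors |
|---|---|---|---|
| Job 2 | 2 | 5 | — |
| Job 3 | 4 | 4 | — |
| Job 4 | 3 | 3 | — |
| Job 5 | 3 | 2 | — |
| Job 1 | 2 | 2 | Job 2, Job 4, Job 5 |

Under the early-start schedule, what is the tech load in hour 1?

14

At early start, hour 1 has: Job 2, Job 3, Job 4, Job 5.
Demand: 5 + 4 + 3 + 2 = 14.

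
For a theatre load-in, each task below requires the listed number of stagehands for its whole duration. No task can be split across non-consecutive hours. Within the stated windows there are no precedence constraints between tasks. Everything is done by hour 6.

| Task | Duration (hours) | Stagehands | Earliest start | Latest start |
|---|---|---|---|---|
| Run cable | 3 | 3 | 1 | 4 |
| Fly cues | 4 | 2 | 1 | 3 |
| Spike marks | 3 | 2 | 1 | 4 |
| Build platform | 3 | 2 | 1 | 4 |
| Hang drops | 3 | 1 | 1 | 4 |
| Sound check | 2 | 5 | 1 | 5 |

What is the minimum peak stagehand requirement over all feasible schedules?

8

Early-start (Run cable@1, Fly cues@1, Spike marks@1, Build platform@1, Hang drops@1, Sound check@1) gives peak 15: h1:15  h2:15  h3:10  h4:2  h5:0  h6:0.
Shift Build platform→4, Sound check→5.
Schedule Run cable@1, Fly cues@1, Spike marks@1, Build platform@4, Hang drops@1, Sound check@5: h1:8  h2:8  h3:8  h4:4  h5:7  h6:7 — peak 8.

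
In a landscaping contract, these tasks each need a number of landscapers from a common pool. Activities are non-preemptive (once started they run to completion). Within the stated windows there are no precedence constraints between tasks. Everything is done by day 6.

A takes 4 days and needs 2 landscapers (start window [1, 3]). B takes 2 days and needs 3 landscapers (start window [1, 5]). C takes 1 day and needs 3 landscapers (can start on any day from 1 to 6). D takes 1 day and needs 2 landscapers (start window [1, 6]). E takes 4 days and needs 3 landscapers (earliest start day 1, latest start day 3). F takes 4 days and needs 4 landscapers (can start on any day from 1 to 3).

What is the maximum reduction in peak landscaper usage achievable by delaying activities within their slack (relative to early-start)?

8

Early-start peak: d1:17  d2:12  d3:9  d4:9  d5:0  d6:0 ⇒ 17.
Leveled (A@1, B@1, C@1, D@2, E@3, F@3): d1:8  d2:7  d3:9  d4:9  d5:7  d6:7 ⇒ 9.
Reduction 17 − 9 = 8.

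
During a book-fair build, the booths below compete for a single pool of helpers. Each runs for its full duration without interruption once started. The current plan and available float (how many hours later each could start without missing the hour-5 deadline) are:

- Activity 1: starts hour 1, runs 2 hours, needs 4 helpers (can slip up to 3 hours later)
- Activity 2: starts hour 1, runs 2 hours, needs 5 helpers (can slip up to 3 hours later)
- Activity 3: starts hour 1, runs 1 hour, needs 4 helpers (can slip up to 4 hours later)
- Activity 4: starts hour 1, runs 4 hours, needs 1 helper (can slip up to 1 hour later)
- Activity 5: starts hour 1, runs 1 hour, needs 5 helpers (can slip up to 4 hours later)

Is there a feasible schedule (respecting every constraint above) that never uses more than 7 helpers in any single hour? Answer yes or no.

The minimum achievable peak is 8; 7 < 8, so no feasible schedule stays within the cap.

no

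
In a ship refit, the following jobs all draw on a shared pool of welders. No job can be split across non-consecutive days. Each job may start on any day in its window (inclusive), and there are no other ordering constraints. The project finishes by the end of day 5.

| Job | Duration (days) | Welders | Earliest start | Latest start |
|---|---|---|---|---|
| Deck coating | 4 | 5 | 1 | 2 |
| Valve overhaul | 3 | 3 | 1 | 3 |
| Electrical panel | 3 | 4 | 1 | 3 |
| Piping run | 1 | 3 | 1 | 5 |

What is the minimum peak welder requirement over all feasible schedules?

Early-start (Deck coating@1, Valve overhaul@1, Electrical panel@1, Piping run@1) gives peak 15: d1:15  d2:12  d3:12  d4:5  d5:0.
Shift Piping run→4.
Schedule Deck coating@1, Valve overhaul@1, Electrical panel@1, Piping run@4: d1:12  d2:12  d3:12  d4:8  d5:0 — peak 12.

12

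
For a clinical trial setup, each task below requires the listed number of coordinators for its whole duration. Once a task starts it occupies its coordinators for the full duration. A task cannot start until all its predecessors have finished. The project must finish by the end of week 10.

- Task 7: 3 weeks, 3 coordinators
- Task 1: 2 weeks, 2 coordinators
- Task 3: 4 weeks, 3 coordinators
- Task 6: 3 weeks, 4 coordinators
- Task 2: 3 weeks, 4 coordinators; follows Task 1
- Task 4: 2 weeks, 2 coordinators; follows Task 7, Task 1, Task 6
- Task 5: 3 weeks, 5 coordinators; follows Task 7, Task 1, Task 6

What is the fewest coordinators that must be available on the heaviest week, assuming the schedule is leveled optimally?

8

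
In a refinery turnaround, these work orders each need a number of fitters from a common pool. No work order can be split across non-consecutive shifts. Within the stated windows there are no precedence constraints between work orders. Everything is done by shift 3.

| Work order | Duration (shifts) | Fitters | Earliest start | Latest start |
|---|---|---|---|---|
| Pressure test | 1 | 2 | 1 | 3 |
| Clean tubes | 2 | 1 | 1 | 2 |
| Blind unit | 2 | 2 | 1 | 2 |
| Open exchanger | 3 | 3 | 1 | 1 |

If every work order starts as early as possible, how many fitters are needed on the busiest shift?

Early-start schedule: Pressure test@1, Clean tubes@1, Blind unit@1, Open exchanger@1.
Load per shift: shift 1: 8, shift 2: 6, shift 3: 3.
Peak is 8.

8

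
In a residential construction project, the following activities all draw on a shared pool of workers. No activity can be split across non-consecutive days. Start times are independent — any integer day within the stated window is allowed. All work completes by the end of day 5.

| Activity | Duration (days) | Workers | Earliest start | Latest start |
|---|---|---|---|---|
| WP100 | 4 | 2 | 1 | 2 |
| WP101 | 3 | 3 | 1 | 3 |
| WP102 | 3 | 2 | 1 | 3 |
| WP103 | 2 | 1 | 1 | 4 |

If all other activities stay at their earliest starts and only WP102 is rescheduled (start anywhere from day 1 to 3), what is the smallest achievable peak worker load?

7

WP102@1: d1:8  d2:8  d3:7  d4:2  d5:0 → peak 8
WP102@2: d1:6  d2:8  d3:7  d4:4  d5:0 → peak 8
WP102@3: d1:6  d2:6  d3:7  d4:4  d5:2 → peak 7
Best is WP102@3, peak 7.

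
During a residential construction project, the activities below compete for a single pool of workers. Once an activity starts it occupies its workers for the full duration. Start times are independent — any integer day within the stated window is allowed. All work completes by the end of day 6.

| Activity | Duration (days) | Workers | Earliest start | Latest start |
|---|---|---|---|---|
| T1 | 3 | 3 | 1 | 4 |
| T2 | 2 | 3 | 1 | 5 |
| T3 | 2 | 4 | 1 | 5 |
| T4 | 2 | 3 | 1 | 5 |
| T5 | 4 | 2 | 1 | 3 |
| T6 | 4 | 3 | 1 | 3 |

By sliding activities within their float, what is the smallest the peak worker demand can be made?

Early-start (T1@1, T2@1, T3@1, T4@1, T5@1, T6@1) gives peak 18: d1:18  d2:18  d3:8  d4:5  d5:0  d6:0.
Shift T3→4, T5→3, T6→3.
Schedule T1@1, T2@1, T3@4, T4@1, T5@3, T6@3: d1:9  d2:9  d3:8  d4:9  d5:9  d6:5 — peak 9.
Total worker-days = 49 over 6 days ⇒ peak ≥ ⌈49/6⌉ = 9, so 9 is optimal.

9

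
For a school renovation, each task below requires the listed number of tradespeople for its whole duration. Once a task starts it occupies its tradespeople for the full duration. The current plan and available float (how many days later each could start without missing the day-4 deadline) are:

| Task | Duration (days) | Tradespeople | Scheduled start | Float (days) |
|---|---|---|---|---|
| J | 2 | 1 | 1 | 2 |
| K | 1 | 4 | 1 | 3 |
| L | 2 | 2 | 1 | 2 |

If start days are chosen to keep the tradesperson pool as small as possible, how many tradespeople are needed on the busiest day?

Early-start (J@1, K@1, L@1) gives peak 7: d1:7  d2:3  d3:0  d4:0.
Shift K→3.
Schedule J@1, K@3, L@1: d1:3  d2:3  d3:4  d4:0 — peak 4.

4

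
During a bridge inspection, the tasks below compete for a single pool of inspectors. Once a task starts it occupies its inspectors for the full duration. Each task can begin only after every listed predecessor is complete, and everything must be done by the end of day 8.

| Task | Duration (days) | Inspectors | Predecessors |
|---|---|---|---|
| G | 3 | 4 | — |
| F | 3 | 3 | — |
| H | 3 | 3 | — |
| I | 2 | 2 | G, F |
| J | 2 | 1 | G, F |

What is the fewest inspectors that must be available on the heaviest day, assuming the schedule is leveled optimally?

6

Early-start (G@1, F@1, H@1, I@4, J@4) gives peak 10: d1:10  d2:10  d3:10  d4:3  d5:3  d6:0  d7:0  d8:0.
Shift F→4, H→4, I→7, J→7.
Schedule G@1, F@4, H@4, I@7, J@7: d1:4  d2:4  d3:4  d4:6  d5:6  d6:6  d7:3  d8:3 — peak 6.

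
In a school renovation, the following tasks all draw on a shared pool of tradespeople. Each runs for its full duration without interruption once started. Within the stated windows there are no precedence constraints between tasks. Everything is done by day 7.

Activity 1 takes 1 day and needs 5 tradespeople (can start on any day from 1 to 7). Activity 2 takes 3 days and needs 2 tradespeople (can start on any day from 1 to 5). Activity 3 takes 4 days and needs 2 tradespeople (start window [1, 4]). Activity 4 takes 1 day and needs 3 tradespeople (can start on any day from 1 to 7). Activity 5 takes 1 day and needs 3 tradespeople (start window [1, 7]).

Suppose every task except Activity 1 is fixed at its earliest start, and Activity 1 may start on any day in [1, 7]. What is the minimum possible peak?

Activity 1@1: d1:15  d2:4  d3:4  d4:2  d5:0  d6:0  d7:0 → peak 15
Activity 1@2: d1:10  d2:9  d3:4  d4:2  d5:0  d6:0  d7:0 → peak 10
Activity 1@3: d1:10  d2:4  d3:9  d4:2  d5:0  d6:0  d7:0 → peak 10
Activity 1@4: d1:10  d2:4  d3:4  d4:7  d5:0  d6:0  d7:0 → peak 10
Activity 1@5: d1:10  d2:4  d3:4  d4:2  d5:5  d6:0  d7:0 → peak 10
Activity 1@6: d1:10  d2:4  d3:4  d4:2  d5:0  d6:5  d7:0 → peak 10
Activity 1@7: d1:10  d2:4  d3:4  d4:2  d5:0  d6:0  d7:5 → peak 10
Best is Activity 1@2, peak 10.

10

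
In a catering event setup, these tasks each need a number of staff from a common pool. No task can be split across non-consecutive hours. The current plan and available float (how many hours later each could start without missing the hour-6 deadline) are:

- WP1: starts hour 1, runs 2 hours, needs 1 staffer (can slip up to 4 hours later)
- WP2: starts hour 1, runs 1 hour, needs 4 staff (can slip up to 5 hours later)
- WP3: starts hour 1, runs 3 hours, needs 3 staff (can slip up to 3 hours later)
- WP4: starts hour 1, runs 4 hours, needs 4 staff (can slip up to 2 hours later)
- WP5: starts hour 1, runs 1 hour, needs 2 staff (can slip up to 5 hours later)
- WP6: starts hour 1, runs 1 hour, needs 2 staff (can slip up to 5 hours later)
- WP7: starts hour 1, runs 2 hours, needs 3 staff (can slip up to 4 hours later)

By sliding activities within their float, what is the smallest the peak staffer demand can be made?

Early-start (WP1@1, WP2@1, WP3@1, WP4@1, WP5@1, WP6@1, WP7@1) gives peak 19: h1:19  h2:11  h3:7  h4:4  h5:0  h6:0.
Shift WP3→2, WP4→3, WP6→2, WP7→5.
Schedule WP1@1, WP2@1, WP3@2, WP4@3, WP5@1, WP6@2, WP7@5: h1:7  h2:6  h3:7  h4:7  h5:7  h6:7 — peak 7.
Total staffer-hours = 41 over 6 hours ⇒ peak ≥ ⌈41/6⌉ = 7, so 7 is optimal.

7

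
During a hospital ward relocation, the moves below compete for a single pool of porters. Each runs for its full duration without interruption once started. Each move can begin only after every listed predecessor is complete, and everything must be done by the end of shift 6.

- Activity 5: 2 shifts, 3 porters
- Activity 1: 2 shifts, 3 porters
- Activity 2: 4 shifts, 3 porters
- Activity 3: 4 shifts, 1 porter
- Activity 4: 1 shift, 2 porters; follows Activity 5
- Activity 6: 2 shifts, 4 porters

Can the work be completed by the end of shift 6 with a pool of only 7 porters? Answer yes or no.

Schedule Activity 5@1, Activity 1@1, Activity 2@3, Activity 3@1, Activity 4@3, Activity 6@5: s1:7  s2:7  s3:6  s4:4  s5:7  s6:7 — peak 7 ≤ 7.

yes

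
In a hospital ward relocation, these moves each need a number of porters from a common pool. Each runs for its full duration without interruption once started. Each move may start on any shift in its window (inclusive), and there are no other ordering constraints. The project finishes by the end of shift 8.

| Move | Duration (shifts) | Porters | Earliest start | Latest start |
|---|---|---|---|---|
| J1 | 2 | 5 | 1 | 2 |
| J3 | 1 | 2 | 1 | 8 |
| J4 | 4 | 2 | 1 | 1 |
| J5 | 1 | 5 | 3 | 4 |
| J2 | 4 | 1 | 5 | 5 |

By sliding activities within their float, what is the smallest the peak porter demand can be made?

7

Early-start (J1@1, J3@1, J4@1, J5@3, J2@5) gives peak 9: s1:9  s2:7  s3:7  s4:2  s5:1  s6:1  s7:1  s8:1.
Shift J3→3, J5→4.
Schedule J1@1, J3@3, J4@1, J5@4, J2@5: s1:7  s2:7  s3:4  s4:7  s5:1  s6:1  s7:1  s8:1 — peak 7.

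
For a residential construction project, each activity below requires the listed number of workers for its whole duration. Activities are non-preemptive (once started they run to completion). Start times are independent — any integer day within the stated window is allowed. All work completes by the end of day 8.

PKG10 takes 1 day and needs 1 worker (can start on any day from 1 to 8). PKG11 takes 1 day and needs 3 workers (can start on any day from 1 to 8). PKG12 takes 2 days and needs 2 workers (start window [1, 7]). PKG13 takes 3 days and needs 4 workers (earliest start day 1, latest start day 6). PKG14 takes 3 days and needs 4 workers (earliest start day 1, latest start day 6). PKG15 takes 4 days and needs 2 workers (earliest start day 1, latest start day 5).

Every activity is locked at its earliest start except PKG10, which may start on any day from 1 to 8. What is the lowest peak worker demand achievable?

15

PKG10@1: d1:16  d2:12  d3:10  d4:2  d5:0  d6:0  d7:0  d8:0 → peak 16
PKG10@2: d1:15  d2:13  d3:10  d4:2  d5:0  d6:0  d7:0  d8:0 → peak 15
PKG10@3: d1:15  d2:12  d3:11  d4:2  d5:0  d6:0  d7:0  d8:0 → peak 15
PKG10@4: d1:15  d2:12  d3:10  d4:3  d5:0  d6:0  d7:0  d8:0 → peak 15
PKG10@5: d1:15  d2:12  d3:10  d4:2  d5:1  d6:0  d7:0  d8:0 → peak 15
PKG10@6: d1:15  d2:12  d3:10  d4:2  d5:0  d6:1  d7:0  d8:0 → peak 15
PKG10@7: d1:15  d2:12  d3:10  d4:2  d5:0  d6:0  d7:1  d8:0 → peak 15
PKG10@8: d1:15  d2:12  d3:10  d4:2  d5:0  d6:0  d7:0  d8:1 → peak 15
Best is PKG10@2, peak 15.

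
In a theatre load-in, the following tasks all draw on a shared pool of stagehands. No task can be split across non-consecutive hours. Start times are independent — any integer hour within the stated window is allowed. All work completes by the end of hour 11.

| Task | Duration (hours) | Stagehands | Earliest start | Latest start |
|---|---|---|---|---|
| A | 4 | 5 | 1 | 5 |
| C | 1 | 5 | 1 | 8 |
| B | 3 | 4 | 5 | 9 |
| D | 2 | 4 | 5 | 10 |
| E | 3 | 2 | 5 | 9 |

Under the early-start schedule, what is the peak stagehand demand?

10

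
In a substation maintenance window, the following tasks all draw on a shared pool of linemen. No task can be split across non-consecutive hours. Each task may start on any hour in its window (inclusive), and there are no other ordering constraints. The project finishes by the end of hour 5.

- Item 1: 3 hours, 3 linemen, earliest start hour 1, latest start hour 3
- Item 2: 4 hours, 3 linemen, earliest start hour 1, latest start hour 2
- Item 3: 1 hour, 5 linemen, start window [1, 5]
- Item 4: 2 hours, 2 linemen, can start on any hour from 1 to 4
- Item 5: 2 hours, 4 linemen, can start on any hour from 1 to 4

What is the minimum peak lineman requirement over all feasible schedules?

Early-start (Item 1@1, Item 2@1, Item 3@1, Item 4@1, Item 5@1) gives peak 17: h1:17  h2:12  h3:6  h4:3  h5:0.
Shift Item 2→2, Item 4→2, Item 5→4.
Schedule Item 1@1, Item 2@2, Item 3@1, Item 4@2, Item 5@4: h1:8  h2:8  h3:8  h4:7  h5:7 — peak 8.
Total lineman-hours = 38 over 5 hours ⇒ peak ≥ ⌈38/5⌉ = 8, so 8 is optimal.

8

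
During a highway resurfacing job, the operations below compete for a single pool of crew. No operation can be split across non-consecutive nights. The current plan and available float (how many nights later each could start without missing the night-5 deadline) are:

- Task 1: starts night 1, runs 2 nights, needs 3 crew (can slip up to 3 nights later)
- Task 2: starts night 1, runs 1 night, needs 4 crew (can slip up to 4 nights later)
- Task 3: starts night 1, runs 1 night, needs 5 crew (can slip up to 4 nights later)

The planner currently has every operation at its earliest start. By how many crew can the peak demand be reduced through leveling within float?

Early-start peak: n1:12  n2:3  n3:0  n4:0  n5:0 ⇒ 12.
Leveled (Task 1@1, Task 2@3, Task 3@4): n1:3  n2:3  n3:4  n4:5  n5:0 ⇒ 5.
Reduction 12 − 5 = 7.

7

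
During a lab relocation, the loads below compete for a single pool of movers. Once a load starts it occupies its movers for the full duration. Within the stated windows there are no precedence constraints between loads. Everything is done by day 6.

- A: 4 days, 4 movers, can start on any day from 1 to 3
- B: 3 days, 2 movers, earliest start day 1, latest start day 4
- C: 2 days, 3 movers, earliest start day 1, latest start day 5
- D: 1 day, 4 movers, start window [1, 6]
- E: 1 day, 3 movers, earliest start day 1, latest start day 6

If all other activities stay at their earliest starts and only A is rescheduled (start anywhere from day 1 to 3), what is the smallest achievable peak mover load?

12

A@1: d1:16  d2:9  d3:6  d4:4  d5:0  d6:0 → peak 16
A@2: d1:12  d2:9  d3:6  d4:4  d5:4  d6:0 → peak 12
A@3: d1:12  d2:5  d3:6  d4:4  d5:4  d6:4 → peak 12
Best is A@2, peak 12.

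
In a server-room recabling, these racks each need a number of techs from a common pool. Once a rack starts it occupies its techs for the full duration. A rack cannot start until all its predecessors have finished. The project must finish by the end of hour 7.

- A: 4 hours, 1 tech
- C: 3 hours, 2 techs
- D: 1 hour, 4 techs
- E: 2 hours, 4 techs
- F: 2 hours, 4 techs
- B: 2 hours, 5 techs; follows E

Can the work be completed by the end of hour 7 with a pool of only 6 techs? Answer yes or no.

yes

Schedule A@1, C@5, D@5, E@1, F@6, B@3: h1:5  h2:5  h3:6  h4:6  h5:6  h6:6  h7:6 — peak 6 ≤ 6.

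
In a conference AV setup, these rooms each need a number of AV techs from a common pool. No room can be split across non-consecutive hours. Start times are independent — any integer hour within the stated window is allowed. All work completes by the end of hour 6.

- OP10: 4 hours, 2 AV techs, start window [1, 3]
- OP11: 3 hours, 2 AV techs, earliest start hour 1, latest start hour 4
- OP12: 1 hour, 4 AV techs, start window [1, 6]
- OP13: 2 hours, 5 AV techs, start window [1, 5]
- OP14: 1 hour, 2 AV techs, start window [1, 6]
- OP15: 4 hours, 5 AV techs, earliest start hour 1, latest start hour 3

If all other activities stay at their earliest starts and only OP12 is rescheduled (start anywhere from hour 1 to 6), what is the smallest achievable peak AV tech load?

OP12@1: h1:20  h2:14  h3:9  h4:7  h5:0  h6:0 → peak 20
OP12@2: h1:16  h2:18  h3:9  h4:7  h5:0  h6:0 → peak 18
OP12@3: h1:16  h2:14  h3:13  h4:7  h5:0  h6:0 → peak 16
OP12@4: h1:16  h2:14  h3:9  h4:11  h5:0  h6:0 → peak 16
OP12@5: h1:16  h2:14  h3:9  h4:7  h5:4  h6:0 → peak 16
OP12@6: h1:16  h2:14  h3:9  h4:7  h5:0  h6:4 → peak 16
Best is OP12@3, peak 16.

16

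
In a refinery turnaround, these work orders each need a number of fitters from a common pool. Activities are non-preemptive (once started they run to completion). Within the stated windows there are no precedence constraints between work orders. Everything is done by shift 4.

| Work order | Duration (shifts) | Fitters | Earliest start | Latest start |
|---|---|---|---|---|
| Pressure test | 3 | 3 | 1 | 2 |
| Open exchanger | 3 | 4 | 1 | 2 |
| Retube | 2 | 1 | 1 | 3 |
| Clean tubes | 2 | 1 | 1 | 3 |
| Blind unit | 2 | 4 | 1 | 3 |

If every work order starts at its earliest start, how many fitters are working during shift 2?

At early start, shift 2 has: Pressure test, Open exchanger, Retube, Clean tubes, Blind unit.
Demand: 3 + 4 + 1 + 1 + 4 = 13.

13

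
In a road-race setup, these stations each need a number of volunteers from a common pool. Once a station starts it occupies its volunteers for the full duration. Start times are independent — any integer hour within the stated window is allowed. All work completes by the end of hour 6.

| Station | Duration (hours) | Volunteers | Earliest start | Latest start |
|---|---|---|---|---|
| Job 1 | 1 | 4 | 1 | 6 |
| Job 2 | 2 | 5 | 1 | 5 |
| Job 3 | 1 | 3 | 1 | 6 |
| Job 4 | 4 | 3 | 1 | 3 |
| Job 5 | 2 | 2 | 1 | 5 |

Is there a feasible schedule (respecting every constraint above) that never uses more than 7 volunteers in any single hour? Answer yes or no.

yes

Schedule Job 1@1, Job 2@5, Job 3@2, Job 4@1, Job 5@3: h1:7  h2:6  h3:5  h4:5  h5:5  h6:5 — peak 7 ≤ 7.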